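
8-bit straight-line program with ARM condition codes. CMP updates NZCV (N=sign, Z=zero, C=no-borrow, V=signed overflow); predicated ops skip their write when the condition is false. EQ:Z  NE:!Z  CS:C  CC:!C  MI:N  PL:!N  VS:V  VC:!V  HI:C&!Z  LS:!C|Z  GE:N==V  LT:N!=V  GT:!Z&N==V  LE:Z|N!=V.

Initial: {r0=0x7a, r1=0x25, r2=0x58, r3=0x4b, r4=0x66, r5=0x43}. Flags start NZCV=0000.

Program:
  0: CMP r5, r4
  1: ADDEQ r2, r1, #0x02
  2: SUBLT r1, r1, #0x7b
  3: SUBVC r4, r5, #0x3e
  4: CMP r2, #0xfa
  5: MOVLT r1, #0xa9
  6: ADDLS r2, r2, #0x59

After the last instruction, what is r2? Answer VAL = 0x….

VAL = 0xb1

[0] flags=1000 → (cmp)
[1] flags=1000 EQ?F → skip
[2] flags=1000 LT?T → r1=0xaa
[3] flags=1000 VC?T → r4=0x05
[4] flags=0000 → (cmp)
[5] flags=0000 LT?F → skip
[6] flags=0000 LS?T → r2=0xb1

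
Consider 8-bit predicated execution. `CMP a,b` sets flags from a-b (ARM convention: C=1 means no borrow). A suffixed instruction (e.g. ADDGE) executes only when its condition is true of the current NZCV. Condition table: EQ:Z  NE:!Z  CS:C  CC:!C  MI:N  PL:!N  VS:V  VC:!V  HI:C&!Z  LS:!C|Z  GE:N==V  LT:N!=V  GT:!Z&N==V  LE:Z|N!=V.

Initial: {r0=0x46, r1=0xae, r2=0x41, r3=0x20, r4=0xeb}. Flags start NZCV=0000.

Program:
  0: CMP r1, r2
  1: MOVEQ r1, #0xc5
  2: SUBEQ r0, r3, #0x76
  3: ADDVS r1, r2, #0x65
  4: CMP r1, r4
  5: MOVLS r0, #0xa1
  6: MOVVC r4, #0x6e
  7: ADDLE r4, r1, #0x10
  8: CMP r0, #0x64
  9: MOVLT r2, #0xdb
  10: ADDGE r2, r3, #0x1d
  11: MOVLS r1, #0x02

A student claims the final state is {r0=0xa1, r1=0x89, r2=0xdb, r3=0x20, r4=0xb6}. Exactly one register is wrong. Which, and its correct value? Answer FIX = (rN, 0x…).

0: ✓ CMP  NZCV=0011
1: · MOVEQ
2: · SUBEQ
3: ✓ ADDVS  r1←0xa6
4: ✓ CMP  NZCV=1000
5: ✓ MOVLS  r0←0xa1
6: ✓ MOVVC  r4←0x6e
7: ✓ ADDLE  r4←0xb6
8: ✓ CMP  NZCV=0011
9: ✓ MOVLT  r2←0xdb
10: · ADDGE
11: · MOVLS

FIX = (r1, 0xa6)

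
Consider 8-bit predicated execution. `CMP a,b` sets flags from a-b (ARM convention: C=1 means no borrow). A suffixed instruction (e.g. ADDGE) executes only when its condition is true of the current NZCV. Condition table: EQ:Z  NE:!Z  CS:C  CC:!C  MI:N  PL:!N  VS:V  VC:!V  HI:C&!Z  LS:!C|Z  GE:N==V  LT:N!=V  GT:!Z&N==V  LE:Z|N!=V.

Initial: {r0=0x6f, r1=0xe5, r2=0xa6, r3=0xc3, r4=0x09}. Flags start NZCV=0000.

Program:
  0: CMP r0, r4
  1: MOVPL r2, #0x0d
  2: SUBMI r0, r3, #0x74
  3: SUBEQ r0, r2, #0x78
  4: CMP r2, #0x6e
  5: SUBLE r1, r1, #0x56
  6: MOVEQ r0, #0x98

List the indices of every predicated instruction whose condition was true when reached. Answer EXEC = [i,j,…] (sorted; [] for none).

EXEC = [1,5]

0: ✓ CMP  NZCV=0010
1: ✓ MOVPL  r2←0x0d
2: · SUBMI
3: · SUBEQ
4: ✓ CMP  NZCV=1000
5: ✓ SUBLE  r1←0x8f
6: · MOVEQ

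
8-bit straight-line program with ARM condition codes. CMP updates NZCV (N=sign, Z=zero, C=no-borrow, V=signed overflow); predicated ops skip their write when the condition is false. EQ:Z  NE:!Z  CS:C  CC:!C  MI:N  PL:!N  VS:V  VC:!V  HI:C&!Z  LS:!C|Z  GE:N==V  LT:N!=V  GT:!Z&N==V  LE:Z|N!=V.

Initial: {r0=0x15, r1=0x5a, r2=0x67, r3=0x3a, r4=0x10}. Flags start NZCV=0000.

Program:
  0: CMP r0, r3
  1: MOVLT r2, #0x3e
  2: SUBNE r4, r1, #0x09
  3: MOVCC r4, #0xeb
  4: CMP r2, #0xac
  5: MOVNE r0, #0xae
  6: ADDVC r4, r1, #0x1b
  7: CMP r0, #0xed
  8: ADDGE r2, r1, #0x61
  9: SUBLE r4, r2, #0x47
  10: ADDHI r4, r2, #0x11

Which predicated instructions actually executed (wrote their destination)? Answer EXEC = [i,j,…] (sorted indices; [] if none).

0: ✓ CMP  NZCV=1000
1: ✓ MOVLT  r2←0x3e
2: ✓ SUBNE  r4←0x51
3: ✓ MOVCC  r4←0xeb
4: ✓ CMP  NZCV=1001
5: ✓ MOVNE  r0←0xae
6: · ADDVC
7: ✓ CMP  NZCV=1000
8: · ADDGE
9: ✓ SUBLE  r4←0xf7
10: · ADDHI

EXEC = [1,2,3,5,9]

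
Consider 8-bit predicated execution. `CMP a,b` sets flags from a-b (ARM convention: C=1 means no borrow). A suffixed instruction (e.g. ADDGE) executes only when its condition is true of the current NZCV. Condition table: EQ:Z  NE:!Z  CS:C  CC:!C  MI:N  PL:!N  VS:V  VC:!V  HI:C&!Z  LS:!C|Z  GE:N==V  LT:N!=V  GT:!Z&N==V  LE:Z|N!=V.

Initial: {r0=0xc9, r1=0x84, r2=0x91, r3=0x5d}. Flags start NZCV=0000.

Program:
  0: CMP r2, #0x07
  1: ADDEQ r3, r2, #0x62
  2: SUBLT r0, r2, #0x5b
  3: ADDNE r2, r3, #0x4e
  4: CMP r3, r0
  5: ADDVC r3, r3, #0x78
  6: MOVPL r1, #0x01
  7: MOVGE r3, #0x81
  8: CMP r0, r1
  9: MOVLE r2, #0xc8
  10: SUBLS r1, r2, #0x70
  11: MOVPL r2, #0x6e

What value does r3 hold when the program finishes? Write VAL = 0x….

VAL = 0x81

[0] flags=1010 → (cmp)
[1] flags=1010 EQ?F → skip
[2] flags=1010 LT?T → r0=0x36
[3] flags=1010 NE?T → r2=0xab
[4] flags=0010 → (cmp)
[5] flags=0010 VC?T → r3=0xd5
[6] flags=0010 PL?T → r1=0x01
[7] flags=0010 GE?T → r3=0x81
[8] flags=0010 → (cmp)
[9] flags=0010 LE?F → skip
[10] flags=0010 LS?F → skip
[11] flags=0010 PL?T → r2=0x6e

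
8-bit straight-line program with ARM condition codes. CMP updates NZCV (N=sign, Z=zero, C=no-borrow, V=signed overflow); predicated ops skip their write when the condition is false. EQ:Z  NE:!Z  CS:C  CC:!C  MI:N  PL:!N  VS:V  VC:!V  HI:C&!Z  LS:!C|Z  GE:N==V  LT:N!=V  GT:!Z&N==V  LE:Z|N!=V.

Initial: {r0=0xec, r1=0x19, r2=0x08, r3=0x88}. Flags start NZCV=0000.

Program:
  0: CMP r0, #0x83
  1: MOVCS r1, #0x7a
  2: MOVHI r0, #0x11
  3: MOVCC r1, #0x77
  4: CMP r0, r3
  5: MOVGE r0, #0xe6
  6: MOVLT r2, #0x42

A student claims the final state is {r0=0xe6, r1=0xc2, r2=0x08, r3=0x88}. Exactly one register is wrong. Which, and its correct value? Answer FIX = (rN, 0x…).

FIX = (r1, 0x7a)

[0] flags=0010 → (cmp)
[1] flags=0010 CS?T → r1=0x7a
[2] flags=0010 HI?T → r0=0x11
[3] flags=0010 CC?F → skip
[4] flags=1001 → (cmp)
[5] flags=1001 GE?T → r0=0xe6
[6] flags=1001 LT?F → skip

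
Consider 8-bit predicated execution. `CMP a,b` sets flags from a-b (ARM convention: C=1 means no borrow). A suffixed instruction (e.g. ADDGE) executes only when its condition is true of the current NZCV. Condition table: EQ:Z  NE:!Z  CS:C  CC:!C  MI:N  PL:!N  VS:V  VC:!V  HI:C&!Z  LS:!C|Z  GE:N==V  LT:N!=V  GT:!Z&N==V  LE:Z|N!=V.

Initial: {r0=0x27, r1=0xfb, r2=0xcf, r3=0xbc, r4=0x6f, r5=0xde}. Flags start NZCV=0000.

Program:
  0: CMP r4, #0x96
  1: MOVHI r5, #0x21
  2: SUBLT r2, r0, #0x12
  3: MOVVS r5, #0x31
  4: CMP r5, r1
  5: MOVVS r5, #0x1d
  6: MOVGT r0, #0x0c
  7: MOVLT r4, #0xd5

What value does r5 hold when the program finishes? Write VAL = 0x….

VAL = 0x31

[0] flags=1001 → (cmp)
[1] flags=1001 HI?F → skip
[2] flags=1001 LT?F → skip
[3] flags=1001 VS?T → r5=0x31
[4] flags=0000 → (cmp)
[5] flags=0000 VS?F → skip
[6] flags=0000 GT?T → r0=0x0c
[7] flags=0000 LT?F → skip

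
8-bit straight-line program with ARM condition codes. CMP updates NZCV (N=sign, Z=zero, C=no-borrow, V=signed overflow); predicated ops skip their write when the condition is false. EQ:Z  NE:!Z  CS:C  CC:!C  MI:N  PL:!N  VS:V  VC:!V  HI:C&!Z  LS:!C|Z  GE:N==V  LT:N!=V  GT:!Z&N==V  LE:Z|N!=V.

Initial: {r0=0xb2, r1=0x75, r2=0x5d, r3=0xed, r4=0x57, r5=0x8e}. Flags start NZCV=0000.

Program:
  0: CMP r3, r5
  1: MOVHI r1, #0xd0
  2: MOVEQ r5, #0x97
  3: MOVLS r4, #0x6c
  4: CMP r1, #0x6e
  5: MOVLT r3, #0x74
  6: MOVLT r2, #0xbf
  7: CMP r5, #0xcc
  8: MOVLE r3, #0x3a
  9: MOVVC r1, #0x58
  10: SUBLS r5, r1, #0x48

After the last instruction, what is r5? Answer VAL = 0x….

VAL = 0x10

0: ✓ CMP  NZCV=0010
1: ✓ MOVHI  r1←0xd0
2: · MOVEQ
3: · MOVLS
4: ✓ CMP  NZCV=0011
5: ✓ MOVLT  r3←0x74
6: ✓ MOVLT  r2←0xbf
7: ✓ CMP  NZCV=1000
8: ✓ MOVLE  r3←0x3a
9: ✓ MOVVC  r1←0x58
10: ✓ SUBLS  r5←0x10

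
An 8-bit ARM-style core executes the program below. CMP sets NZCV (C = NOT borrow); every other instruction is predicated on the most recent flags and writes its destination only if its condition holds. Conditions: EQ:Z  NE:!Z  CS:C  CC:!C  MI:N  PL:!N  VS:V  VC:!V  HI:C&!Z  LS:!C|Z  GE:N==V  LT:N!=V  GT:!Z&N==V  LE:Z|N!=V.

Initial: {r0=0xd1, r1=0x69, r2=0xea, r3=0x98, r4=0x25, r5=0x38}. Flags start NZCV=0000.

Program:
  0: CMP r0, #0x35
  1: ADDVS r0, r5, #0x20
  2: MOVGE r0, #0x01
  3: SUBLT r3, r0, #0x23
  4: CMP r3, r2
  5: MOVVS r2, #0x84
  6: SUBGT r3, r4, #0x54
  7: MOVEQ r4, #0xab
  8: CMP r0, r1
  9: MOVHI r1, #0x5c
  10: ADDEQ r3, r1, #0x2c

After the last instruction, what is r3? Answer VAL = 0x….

VAL = 0xae

[0] flags=1010 → (cmp)
[1] flags=1010 VS?F → skip
[2] flags=1010 GE?F → skip
[3] flags=1010 LT?T → r3=0xae
[4] flags=1000 → (cmp)
[5] flags=1000 VS?F → skip
[6] flags=1000 GT?F → skip
[7] flags=1000 EQ?F → skip
[8] flags=0011 → (cmp)
[9] flags=0011 HI?T → r1=0x5c
[10] flags=0011 EQ?F → skip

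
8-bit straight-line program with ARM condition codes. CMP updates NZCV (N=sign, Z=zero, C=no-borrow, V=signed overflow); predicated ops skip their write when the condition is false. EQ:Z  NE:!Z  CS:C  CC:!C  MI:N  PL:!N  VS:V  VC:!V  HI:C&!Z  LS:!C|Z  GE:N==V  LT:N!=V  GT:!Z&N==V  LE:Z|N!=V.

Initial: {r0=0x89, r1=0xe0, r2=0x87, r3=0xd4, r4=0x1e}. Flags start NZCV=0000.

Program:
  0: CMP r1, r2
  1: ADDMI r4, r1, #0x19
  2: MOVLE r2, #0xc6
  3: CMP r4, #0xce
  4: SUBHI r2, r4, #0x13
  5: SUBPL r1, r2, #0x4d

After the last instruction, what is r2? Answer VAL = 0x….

VAL = 0x87

[0] flags=0010 → (cmp)
[1] flags=0010 MI?F → skip
[2] flags=0010 LE?F → skip
[3] flags=0000 → (cmp)
[4] flags=0000 HI?F → skip
[5] flags=0000 PL?T → r1=0x3a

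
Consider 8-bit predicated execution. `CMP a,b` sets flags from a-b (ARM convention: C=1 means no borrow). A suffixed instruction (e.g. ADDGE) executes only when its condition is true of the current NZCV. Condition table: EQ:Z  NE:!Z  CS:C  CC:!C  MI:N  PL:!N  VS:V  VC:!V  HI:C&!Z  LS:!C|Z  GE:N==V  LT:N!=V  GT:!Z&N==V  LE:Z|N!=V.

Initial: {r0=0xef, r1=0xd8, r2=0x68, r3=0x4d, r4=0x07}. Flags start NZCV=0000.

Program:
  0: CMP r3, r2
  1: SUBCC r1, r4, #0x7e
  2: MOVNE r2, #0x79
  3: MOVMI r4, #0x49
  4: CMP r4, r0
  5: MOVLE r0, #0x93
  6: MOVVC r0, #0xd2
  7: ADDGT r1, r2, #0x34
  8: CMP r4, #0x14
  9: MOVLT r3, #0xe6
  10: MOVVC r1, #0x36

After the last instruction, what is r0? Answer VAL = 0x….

VAL = 0xd2

[0] flags=1000 → (cmp)
[1] flags=1000 CC?T → r1=0x89
[2] flags=1000 NE?T → r2=0x79
[3] flags=1000 MI?T → r4=0x49
[4] flags=0000 → (cmp)
[5] flags=0000 LE?F → skip
[6] flags=0000 VC?T → r0=0xd2
[7] flags=0000 GT?T → r1=0xad
[8] flags=0010 → (cmp)
[9] flags=0010 LT?F → skip
[10] flags=0010 VC?T → r1=0x36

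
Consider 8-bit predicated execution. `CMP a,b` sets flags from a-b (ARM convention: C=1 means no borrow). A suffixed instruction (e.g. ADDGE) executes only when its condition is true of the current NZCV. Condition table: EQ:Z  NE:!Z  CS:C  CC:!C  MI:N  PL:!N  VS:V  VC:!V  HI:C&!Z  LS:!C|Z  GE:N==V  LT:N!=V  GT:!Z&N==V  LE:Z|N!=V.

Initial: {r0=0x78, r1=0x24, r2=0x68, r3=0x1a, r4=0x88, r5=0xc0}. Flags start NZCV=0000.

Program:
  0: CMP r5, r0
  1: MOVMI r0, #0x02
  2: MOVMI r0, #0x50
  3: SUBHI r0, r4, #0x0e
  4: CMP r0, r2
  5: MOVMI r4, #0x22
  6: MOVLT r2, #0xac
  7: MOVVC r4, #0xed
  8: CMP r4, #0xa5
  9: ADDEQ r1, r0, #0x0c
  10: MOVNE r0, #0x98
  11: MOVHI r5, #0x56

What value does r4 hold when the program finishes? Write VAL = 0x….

VAL = 0xed

[0] flags=0011 → (cmp)
[1] flags=0011 MI?F → skip
[2] flags=0011 MI?F → skip
[3] flags=0011 HI?T → r0=0x7a
[4] flags=0010 → (cmp)
[5] flags=0010 MI?F → skip
[6] flags=0010 LT?F → skip
[7] flags=0010 VC?T → r4=0xed
[8] flags=0010 → (cmp)
[9] flags=0010 EQ?F → skip
[10] flags=0010 NE?T → r0=0x98
[11] flags=0010 HI?T → r5=0x56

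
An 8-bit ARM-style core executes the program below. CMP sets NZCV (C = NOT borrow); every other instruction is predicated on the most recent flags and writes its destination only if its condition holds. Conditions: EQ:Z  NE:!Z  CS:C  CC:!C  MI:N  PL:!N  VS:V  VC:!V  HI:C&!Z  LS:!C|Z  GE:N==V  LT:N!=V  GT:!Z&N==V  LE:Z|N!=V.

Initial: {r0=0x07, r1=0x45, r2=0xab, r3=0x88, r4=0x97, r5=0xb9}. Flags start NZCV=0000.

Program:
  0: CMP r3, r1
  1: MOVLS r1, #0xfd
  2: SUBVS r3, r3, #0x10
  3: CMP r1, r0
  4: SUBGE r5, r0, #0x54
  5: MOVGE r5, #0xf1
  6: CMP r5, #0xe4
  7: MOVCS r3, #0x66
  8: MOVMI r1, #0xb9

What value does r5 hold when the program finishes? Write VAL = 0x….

0: ✓ CMP  NZCV=0011
1: · MOVLS
2: ✓ SUBVS  r3←0x78
3: ✓ CMP  NZCV=0010
4: ✓ SUBGE  r5←0xb3
5: ✓ MOVGE  r5←0xf1
6: ✓ CMP  NZCV=0010
7: ✓ MOVCS  r3←0x66
8: · MOVMI

VAL = 0xf1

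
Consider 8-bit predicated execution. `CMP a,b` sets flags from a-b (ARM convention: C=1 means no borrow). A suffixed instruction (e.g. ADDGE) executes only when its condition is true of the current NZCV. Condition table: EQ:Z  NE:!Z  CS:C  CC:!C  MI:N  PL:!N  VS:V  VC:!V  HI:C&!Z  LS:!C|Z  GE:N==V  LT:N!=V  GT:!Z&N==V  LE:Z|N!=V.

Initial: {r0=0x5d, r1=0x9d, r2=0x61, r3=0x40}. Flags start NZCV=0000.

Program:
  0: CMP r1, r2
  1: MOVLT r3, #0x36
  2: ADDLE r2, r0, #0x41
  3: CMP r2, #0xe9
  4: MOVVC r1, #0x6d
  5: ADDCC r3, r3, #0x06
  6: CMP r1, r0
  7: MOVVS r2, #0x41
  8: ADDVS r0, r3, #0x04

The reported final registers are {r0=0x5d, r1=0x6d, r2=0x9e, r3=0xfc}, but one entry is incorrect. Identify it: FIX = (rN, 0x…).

FIX = (r3, 0x3c)

0: ✓ CMP  NZCV=0011
1: ✓ MOVLT  r3←0x36
2: ✓ ADDLE  r2←0x9e
3: ✓ CMP  NZCV=1000
4: ✓ MOVVC  r1←0x6d
5: ✓ ADDCC  r3←0x3c
6: ✓ CMP  NZCV=0010
7: · MOVVS
8: · ADDVS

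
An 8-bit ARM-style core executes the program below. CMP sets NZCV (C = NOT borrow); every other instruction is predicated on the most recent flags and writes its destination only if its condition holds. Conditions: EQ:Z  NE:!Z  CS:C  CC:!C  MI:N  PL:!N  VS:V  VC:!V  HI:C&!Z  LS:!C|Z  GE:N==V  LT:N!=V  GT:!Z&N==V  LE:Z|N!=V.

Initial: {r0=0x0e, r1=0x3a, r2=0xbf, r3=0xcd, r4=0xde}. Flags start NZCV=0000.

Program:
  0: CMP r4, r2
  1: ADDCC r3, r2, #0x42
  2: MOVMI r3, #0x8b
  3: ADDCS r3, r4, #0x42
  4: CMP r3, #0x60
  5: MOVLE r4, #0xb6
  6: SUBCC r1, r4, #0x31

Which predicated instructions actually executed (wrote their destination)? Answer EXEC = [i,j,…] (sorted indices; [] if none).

EXEC = [3,5,6]

[0] flags=0010 → (cmp)
[1] flags=0010 CC?F → skip
[2] flags=0010 MI?F → skip
[3] flags=0010 CS?T → r3=0x20
[4] flags=1000 → (cmp)
[5] flags=1000 LE?T → r4=0xb6
[6] flags=1000 CC?T → r1=0x85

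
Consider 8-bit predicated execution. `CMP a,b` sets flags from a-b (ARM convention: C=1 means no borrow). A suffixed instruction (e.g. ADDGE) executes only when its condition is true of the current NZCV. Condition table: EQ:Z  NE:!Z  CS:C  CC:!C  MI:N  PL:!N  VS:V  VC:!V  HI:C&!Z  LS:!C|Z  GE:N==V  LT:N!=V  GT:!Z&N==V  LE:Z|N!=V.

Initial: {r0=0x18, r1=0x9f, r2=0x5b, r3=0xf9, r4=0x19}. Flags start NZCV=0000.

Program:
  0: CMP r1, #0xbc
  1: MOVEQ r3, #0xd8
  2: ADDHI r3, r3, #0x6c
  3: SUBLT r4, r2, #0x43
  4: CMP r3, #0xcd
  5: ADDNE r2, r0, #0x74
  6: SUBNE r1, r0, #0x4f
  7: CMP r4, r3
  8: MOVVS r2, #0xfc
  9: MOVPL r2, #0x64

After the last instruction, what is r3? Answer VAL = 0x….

0: ✓ CMP  NZCV=1000
1: · MOVEQ
2: · ADDHI
3: ✓ SUBLT  r4←0x18
4: ✓ CMP  NZCV=0010
5: ✓ ADDNE  r2←0x8c
6: ✓ SUBNE  r1←0xc9
7: ✓ CMP  NZCV=0000
8: · MOVVS
9: ✓ MOVPL  r2←0x64

VAL = 0xf9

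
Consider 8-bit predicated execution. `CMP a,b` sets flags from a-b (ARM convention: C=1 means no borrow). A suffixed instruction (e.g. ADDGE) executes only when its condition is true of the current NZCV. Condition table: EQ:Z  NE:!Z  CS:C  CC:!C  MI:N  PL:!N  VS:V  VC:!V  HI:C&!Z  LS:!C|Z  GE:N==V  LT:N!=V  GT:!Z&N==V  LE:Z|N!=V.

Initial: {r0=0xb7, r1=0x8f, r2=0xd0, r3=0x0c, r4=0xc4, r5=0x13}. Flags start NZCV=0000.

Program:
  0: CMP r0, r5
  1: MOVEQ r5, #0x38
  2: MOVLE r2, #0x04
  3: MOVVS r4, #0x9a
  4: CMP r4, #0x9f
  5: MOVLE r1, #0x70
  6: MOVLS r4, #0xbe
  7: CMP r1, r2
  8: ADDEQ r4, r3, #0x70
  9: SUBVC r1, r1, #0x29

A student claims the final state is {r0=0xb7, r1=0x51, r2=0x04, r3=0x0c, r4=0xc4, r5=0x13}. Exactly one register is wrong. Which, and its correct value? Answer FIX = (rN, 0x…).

FIX = (r1, 0x66)

[0] flags=1010 → (cmp)
[1] flags=1010 EQ?F → skip
[2] flags=1010 LE?T → r2=0x04
[3] flags=1010 VS?F → skip
[4] flags=0010 → (cmp)
[5] flags=0010 LE?F → skip
[6] flags=0010 LS?F → skip
[7] flags=1010 → (cmp)
[8] flags=1010 EQ?F → skip
[9] flags=1010 VC?T → r1=0x66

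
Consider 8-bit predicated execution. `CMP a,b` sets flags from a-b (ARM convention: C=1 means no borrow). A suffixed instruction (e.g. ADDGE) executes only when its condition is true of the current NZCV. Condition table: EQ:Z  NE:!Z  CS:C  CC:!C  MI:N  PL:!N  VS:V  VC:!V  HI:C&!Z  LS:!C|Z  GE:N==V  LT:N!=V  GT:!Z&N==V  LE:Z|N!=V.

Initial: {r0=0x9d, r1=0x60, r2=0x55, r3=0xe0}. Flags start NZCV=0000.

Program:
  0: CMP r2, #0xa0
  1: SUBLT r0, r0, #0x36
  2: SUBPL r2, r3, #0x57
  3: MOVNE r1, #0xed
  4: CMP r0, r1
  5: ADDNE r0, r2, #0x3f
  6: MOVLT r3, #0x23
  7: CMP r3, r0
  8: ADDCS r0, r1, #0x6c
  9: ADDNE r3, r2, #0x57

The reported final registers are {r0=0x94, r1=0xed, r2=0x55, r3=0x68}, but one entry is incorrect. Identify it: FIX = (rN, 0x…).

FIX = (r3, 0xac)

0: ✓ CMP  NZCV=1001
1: · SUBLT
2: · SUBPL
3: ✓ MOVNE  r1←0xed
4: ✓ CMP  NZCV=1000
5: ✓ ADDNE  r0←0x94
6: ✓ MOVLT  r3←0x23
7: ✓ CMP  NZCV=1001
8: · ADDCS
9: ✓ ADDNE  r3←0xac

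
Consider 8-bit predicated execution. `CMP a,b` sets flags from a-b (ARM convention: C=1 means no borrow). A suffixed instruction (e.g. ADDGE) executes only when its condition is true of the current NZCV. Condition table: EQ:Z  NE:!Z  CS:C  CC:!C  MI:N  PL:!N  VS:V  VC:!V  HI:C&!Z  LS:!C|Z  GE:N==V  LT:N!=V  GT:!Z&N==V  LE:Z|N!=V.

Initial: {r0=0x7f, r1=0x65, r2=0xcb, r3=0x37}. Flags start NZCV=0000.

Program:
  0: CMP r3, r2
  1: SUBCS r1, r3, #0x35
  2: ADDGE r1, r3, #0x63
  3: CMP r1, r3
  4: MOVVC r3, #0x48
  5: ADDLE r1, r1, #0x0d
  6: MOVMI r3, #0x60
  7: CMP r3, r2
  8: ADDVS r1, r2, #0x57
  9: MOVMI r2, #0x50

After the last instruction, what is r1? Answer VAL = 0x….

VAL = 0xa7

0: ✓ CMP  NZCV=0000
1: · SUBCS
2: ✓ ADDGE  r1←0x9a
3: ✓ CMP  NZCV=0011
4: · MOVVC
5: ✓ ADDLE  r1←0xa7
6: · MOVMI
7: ✓ CMP  NZCV=0000
8: · ADDVS
9: · MOVMI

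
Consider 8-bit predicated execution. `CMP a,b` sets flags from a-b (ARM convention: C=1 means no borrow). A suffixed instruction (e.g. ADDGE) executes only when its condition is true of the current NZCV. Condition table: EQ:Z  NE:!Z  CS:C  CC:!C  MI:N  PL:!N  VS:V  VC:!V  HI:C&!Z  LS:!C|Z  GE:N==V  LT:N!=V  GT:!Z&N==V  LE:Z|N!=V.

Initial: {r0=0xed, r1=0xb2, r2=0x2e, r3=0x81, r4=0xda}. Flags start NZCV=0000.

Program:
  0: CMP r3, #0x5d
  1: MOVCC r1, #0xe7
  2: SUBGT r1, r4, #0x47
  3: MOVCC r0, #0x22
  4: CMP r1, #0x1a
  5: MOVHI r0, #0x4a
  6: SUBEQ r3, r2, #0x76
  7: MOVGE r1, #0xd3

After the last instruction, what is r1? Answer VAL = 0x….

VAL = 0xb2

[0] flags=0011 → (cmp)
[1] flags=0011 CC?F → skip
[2] flags=0011 GT?F → skip
[3] flags=0011 CC?F → skip
[4] flags=1010 → (cmp)
[5] flags=1010 HI?T → r0=0x4a
[6] flags=1010 EQ?F → skip
[7] flags=1010 GE?F → skip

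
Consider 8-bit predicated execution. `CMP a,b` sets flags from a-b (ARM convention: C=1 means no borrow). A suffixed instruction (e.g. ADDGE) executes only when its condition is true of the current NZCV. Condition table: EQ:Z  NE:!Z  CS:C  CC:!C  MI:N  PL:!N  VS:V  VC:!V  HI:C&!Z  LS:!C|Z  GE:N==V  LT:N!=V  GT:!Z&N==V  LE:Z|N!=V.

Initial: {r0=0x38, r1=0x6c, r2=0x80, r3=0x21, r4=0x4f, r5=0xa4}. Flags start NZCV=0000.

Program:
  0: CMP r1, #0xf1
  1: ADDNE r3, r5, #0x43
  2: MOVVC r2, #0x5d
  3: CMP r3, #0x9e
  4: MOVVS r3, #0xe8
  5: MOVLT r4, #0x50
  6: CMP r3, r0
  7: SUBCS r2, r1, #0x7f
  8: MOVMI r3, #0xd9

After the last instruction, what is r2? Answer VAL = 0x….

VAL = 0xed

0: ✓ CMP  NZCV=0000
1: ✓ ADDNE  r3←0xe7
2: ✓ MOVVC  r2←0x5d
3: ✓ CMP  NZCV=0010
4: · MOVVS
5: · MOVLT
6: ✓ CMP  NZCV=1010
7: ✓ SUBCS  r2←0xed
8: ✓ MOVMI  r3←0xd9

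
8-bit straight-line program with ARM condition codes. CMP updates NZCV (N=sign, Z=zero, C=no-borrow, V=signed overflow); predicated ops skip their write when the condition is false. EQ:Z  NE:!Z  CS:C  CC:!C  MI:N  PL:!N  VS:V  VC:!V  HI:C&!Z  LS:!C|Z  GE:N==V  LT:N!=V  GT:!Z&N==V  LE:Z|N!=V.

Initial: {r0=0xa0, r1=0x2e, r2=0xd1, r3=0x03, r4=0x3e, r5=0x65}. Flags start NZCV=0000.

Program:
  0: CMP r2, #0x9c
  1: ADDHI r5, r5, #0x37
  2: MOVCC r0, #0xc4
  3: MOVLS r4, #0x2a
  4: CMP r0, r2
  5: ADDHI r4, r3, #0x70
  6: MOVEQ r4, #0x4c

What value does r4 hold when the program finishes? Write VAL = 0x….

[0] flags=0010 → (cmp)
[1] flags=0010 HI?T → r5=0x9c
[2] flags=0010 CC?F → skip
[3] flags=0010 LS?F → skip
[4] flags=1000 → (cmp)
[5] flags=1000 HI?F → skip
[6] flags=1000 EQ?F → skip

VAL = 0x3e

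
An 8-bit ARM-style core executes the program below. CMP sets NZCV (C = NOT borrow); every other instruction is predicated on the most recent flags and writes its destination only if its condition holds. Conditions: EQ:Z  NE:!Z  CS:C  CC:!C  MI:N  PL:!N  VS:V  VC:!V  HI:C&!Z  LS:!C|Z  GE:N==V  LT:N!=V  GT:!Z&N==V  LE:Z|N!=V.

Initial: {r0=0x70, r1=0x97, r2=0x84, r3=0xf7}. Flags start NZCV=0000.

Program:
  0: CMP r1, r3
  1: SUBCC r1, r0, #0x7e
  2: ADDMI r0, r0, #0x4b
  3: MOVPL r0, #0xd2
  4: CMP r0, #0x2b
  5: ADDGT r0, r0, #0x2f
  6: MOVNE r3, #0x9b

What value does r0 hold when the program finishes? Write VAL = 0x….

VAL = 0xbb

[0] flags=1000 → (cmp)
[1] flags=1000 CC?T → r1=0xf2
[2] flags=1000 MI?T → r0=0xbb
[3] flags=1000 PL?F → skip
[4] flags=1010 → (cmp)
[5] flags=1010 GT?F → skip
[6] flags=1010 NE?T → r3=0x9b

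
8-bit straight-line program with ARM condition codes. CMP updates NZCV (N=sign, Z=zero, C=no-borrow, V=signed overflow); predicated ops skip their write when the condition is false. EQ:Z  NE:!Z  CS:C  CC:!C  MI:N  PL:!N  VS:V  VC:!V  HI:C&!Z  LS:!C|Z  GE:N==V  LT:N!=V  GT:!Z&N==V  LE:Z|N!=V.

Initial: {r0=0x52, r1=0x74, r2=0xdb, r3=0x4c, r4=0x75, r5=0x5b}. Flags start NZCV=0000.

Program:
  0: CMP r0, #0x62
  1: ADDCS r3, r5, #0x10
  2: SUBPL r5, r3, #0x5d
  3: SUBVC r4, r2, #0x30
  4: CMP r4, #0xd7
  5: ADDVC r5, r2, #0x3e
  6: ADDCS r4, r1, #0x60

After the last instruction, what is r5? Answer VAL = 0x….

VAL = 0x19

[0] flags=1000 → (cmp)
[1] flags=1000 CS?F → skip
[2] flags=1000 PL?F → skip
[3] flags=1000 VC?T → r4=0xab
[4] flags=1000 → (cmp)
[5] flags=1000 VC?T → r5=0x19
[6] flags=1000 CS?F → skip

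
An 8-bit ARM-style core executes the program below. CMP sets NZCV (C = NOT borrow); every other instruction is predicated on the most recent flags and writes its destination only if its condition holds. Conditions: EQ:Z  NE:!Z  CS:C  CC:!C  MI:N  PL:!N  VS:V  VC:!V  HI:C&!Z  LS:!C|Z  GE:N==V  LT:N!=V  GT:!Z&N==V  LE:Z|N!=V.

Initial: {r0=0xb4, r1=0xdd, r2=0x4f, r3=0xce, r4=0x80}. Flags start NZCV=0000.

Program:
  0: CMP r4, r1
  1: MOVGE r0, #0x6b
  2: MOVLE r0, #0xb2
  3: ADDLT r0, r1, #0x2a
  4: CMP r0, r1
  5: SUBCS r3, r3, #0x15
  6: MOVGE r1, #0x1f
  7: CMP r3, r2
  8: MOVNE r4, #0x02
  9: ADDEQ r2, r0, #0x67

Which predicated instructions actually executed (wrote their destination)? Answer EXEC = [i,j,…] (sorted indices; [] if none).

[0] flags=1000 → (cmp)
[1] flags=1000 GE?F → skip
[2] flags=1000 LE?T → r0=0xb2
[3] flags=1000 LT?T → r0=0x07
[4] flags=0000 → (cmp)
[5] flags=0000 CS?F → skip
[6] flags=0000 GE?T → r1=0x1f
[7] flags=0011 → (cmp)
[8] flags=0011 NE?T → r4=0x02
[9] flags=0011 EQ?F → skip

EXEC = [2,3,6,8]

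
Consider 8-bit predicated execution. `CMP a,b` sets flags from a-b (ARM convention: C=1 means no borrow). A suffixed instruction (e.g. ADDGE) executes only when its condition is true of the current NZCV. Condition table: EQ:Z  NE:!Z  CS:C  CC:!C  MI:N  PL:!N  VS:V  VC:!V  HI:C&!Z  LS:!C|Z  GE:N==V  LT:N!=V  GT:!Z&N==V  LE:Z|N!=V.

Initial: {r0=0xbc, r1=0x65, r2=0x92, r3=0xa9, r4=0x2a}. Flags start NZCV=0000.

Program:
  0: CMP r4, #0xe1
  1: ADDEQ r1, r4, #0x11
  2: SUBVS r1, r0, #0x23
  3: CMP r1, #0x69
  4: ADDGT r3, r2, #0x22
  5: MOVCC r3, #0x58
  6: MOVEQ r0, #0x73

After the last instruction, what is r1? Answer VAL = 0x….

0: ✓ CMP  NZCV=0000
1: · ADDEQ
2: · SUBVS
3: ✓ CMP  NZCV=1000
4: · ADDGT
5: ✓ MOVCC  r3←0x58
6: · MOVEQ

VAL = 0x65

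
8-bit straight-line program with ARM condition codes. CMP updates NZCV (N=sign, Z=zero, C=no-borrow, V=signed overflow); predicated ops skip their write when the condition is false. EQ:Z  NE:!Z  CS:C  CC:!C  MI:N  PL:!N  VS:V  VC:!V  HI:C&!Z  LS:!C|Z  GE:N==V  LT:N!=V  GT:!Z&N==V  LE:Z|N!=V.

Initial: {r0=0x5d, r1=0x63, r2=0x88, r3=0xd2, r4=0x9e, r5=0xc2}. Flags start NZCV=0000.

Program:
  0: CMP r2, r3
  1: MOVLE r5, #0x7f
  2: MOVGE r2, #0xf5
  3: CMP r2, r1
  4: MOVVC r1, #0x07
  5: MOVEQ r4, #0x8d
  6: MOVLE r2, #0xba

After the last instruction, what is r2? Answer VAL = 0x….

VAL = 0xba

0: ✓ CMP  NZCV=1000
1: ✓ MOVLE  r5←0x7f
2: · MOVGE
3: ✓ CMP  NZCV=0011
4: · MOVVC
5: · MOVEQ
6: ✓ MOVLE  r2←0xba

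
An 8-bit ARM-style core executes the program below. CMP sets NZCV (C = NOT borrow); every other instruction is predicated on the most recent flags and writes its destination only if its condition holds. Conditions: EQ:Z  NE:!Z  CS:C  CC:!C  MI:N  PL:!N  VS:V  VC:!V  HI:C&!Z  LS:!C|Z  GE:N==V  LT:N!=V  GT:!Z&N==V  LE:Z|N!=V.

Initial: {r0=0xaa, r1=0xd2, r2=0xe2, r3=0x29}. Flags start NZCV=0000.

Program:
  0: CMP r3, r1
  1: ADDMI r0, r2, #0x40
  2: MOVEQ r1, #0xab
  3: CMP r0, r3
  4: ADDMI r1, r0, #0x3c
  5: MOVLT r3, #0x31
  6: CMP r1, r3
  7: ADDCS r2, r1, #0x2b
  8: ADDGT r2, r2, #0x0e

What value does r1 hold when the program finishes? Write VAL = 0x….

VAL = 0xe6

0: ✓ CMP  NZCV=0000
1: · ADDMI
2: · MOVEQ
3: ✓ CMP  NZCV=1010
4: ✓ ADDMI  r1←0xe6
5: ✓ MOVLT  r3←0x31
6: ✓ CMP  NZCV=1010
7: ✓ ADDCS  r2←0x11
8: · ADDGT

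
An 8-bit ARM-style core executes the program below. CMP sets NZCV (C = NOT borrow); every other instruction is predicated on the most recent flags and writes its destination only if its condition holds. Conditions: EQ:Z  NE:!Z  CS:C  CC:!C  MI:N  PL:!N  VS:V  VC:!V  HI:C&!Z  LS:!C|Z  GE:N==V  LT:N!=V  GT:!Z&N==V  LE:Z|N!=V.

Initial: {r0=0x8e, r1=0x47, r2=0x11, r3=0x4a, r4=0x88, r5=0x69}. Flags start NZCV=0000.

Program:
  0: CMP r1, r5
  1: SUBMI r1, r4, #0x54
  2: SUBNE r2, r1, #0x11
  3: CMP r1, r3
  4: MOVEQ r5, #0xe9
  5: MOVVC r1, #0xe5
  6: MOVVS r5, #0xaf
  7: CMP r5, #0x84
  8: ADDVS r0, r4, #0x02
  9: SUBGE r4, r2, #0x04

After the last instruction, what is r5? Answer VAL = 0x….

0: ✓ CMP  NZCV=1000
1: ✓ SUBMI  r1←0x34
2: ✓ SUBNE  r2←0x23
3: ✓ CMP  NZCV=1000
4: · MOVEQ
5: ✓ MOVVC  r1←0xe5
6: · MOVVS
7: ✓ CMP  NZCV=1001
8: ✓ ADDVS  r0←0x8a
9: ✓ SUBGE  r4←0x1f

VAL = 0x69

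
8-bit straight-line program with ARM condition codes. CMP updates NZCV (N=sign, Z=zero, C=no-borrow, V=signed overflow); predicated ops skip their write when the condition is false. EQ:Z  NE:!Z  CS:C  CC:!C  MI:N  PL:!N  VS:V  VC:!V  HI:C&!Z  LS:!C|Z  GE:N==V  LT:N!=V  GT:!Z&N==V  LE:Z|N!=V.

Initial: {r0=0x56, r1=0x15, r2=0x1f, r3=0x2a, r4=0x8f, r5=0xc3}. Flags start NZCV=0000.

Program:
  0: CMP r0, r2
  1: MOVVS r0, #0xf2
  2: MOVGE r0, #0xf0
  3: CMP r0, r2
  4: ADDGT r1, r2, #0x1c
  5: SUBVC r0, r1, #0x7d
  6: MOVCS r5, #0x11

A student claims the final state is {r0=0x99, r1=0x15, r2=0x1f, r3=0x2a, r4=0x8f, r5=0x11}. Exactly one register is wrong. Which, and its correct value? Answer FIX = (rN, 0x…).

FIX = (r0, 0x98)

0: ✓ CMP  NZCV=0010
1: · MOVVS
2: ✓ MOVGE  r0←0xf0
3: ✓ CMP  NZCV=1010
4: · ADDGT
5: ✓ SUBVC  r0←0x98
6: ✓ MOVCS  r5←0x11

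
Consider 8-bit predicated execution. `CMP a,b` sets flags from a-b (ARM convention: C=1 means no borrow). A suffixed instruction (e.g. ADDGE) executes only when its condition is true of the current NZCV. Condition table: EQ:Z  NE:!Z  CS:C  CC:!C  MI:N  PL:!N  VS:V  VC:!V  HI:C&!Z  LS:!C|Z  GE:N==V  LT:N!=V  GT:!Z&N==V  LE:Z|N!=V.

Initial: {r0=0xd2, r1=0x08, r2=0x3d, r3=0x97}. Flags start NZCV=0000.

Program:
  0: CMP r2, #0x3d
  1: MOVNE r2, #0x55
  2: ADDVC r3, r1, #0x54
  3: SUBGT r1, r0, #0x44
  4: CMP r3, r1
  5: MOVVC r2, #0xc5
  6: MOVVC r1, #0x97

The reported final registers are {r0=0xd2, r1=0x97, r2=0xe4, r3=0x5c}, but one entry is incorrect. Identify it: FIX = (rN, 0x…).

[0] flags=0110 → (cmp)
[1] flags=0110 NE?F → skip
[2] flags=0110 VC?T → r3=0x5c
[3] flags=0110 GT?F → skip
[4] flags=0010 → (cmp)
[5] flags=0010 VC?T → r2=0xc5
[6] flags=0010 VC?T → r1=0x97

FIX = (r2, 0xc5)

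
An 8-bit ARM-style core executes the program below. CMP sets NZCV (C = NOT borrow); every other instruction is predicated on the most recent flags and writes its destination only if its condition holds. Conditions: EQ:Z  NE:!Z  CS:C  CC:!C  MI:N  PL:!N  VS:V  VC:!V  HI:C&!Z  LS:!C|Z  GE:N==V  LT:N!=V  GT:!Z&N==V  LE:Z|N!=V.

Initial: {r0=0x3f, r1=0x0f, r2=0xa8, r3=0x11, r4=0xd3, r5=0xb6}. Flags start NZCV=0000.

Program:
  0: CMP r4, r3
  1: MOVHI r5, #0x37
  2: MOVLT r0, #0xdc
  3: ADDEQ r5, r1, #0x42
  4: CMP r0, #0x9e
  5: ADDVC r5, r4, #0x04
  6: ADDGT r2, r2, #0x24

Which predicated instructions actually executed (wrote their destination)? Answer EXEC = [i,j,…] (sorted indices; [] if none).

EXEC = [1,2,5,6]

0: ✓ CMP  NZCV=1010
1: ✓ MOVHI  r5←0x37
2: ✓ MOVLT  r0←0xdc
3: · ADDEQ
4: ✓ CMP  NZCV=0010
5: ✓ ADDVC  r5←0xd7
6: ✓ ADDGT  r2←0xcc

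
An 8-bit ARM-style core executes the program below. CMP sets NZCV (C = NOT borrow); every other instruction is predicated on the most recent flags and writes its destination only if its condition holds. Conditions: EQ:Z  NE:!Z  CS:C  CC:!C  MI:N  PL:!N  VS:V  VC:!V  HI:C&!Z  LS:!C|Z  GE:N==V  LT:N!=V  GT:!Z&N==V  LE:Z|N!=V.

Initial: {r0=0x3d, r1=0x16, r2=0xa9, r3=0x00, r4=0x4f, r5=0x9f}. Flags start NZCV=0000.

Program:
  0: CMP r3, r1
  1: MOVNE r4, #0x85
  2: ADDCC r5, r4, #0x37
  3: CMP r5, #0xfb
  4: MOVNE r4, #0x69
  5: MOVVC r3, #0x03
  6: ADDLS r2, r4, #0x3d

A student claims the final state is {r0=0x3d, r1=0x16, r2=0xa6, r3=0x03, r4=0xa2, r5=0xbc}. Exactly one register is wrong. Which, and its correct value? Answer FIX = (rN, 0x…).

FIX = (r4, 0x69)

[0] flags=1000 → (cmp)
[1] flags=1000 NE?T → r4=0x85
[2] flags=1000 CC?T → r5=0xbc
[3] flags=1000 → (cmp)
[4] flags=1000 NE?T → r4=0x69
[5] flags=1000 VC?T → r3=0x03
[6] flags=1000 LS?T → r2=0xa6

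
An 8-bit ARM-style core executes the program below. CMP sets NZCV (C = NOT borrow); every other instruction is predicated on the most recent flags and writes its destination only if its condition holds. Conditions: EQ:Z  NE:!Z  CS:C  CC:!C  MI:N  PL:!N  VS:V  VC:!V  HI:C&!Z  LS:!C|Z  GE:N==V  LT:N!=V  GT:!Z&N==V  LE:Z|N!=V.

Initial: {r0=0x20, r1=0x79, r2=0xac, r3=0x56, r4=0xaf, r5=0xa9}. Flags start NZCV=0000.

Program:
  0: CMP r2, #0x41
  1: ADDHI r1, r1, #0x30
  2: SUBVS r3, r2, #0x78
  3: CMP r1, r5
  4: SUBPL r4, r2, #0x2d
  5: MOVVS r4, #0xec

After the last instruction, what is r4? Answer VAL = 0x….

VAL = 0x7f

0: ✓ CMP  NZCV=0011
1: ✓ ADDHI  r1←0xa9
2: ✓ SUBVS  r3←0x34
3: ✓ CMP  NZCV=0110
4: ✓ SUBPL  r4←0x7f
5: · MOVVS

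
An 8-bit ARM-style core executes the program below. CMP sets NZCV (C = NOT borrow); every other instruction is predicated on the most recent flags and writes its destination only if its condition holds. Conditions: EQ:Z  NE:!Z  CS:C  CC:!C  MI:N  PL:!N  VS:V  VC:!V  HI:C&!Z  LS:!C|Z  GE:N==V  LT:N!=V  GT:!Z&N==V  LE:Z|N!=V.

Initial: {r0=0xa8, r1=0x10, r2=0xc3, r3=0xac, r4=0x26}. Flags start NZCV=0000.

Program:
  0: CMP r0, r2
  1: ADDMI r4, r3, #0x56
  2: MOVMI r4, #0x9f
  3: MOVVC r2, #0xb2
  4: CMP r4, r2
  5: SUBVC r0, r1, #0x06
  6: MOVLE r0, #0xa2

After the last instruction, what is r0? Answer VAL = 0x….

VAL = 0xa2

0: ✓ CMP  NZCV=1000
1: ✓ ADDMI  r4←0x02
2: ✓ MOVMI  r4←0x9f
3: ✓ MOVVC  r2←0xb2
4: ✓ CMP  NZCV=1000
5: ✓ SUBVC  r0←0x0a
6: ✓ MOVLE  r0←0xa2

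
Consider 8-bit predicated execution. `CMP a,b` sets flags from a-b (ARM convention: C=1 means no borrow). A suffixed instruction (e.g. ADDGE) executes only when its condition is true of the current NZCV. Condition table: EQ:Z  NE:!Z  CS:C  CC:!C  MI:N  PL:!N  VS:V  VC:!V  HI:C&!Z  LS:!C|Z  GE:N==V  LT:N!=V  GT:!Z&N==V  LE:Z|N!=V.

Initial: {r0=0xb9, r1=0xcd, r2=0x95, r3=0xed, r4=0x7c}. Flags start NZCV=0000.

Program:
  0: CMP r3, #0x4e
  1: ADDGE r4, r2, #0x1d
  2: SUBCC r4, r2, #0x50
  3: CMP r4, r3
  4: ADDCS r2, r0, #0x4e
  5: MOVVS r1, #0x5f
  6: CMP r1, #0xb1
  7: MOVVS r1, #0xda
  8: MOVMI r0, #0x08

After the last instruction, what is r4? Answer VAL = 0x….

VAL = 0x7c

[0] flags=1010 → (cmp)
[1] flags=1010 GE?F → skip
[2] flags=1010 CC?F → skip
[3] flags=1001 → (cmp)
[4] flags=1001 CS?F → skip
[5] flags=1001 VS?T → r1=0x5f
[6] flags=1001 → (cmp)
[7] flags=1001 VS?T → r1=0xda
[8] flags=1001 MI?T → r0=0x08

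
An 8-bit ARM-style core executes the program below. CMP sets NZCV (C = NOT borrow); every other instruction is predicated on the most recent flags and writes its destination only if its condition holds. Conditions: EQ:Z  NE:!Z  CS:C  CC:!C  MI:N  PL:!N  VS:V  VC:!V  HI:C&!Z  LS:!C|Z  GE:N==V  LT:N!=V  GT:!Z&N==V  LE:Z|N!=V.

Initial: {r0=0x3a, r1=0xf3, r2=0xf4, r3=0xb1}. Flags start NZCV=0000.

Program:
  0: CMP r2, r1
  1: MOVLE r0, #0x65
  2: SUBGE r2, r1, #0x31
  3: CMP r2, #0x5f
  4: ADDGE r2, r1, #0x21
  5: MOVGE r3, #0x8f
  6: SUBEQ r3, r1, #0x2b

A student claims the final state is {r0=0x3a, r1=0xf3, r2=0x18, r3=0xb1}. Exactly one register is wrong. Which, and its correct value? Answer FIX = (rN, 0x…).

0: ✓ CMP  NZCV=0010
1: · MOVLE
2: ✓ SUBGE  r2←0xc2
3: ✓ CMP  NZCV=0011
4: · ADDGE
5: · MOVGE
6: · SUBEQ

FIX = (r2, 0xc2)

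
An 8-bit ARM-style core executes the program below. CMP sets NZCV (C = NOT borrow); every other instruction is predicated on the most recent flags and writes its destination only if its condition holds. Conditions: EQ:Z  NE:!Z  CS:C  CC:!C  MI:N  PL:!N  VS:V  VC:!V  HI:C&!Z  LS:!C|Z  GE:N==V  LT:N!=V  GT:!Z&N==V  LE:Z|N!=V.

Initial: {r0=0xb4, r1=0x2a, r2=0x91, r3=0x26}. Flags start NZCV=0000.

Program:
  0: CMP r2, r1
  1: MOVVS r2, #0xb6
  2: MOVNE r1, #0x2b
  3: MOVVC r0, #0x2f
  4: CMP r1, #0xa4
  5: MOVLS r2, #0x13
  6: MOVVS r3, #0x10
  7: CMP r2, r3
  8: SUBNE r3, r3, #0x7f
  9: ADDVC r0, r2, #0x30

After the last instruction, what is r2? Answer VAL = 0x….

VAL = 0x13

0: ✓ CMP  NZCV=0011
1: ✓ MOVVS  r2←0xb6
2: ✓ MOVNE  r1←0x2b
3: · MOVVC
4: ✓ CMP  NZCV=1001
5: ✓ MOVLS  r2←0x13
6: ✓ MOVVS  r3←0x10
7: ✓ CMP  NZCV=0010
8: ✓ SUBNE  r3←0x91
9: ✓ ADDVC  r0←0x43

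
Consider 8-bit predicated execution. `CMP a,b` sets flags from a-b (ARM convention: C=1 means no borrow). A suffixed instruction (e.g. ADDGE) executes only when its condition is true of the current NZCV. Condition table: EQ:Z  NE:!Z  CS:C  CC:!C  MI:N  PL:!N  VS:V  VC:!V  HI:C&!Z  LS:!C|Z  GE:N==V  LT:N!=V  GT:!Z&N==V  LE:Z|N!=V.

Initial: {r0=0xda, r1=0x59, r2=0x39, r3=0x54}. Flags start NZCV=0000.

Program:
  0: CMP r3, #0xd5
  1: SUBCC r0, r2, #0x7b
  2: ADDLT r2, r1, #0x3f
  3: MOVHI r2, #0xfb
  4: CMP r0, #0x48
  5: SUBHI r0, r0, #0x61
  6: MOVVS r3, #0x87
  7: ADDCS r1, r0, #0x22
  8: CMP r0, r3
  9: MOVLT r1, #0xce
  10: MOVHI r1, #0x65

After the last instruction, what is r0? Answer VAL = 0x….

0: ✓ CMP  NZCV=0000
1: ✓ SUBCC  r0←0xbe
2: · ADDLT
3: · MOVHI
4: ✓ CMP  NZCV=0011
5: ✓ SUBHI  r0←0x5d
6: ✓ MOVVS  r3←0x87
7: ✓ ADDCS  r1←0x7f
8: ✓ CMP  NZCV=1001
9: · MOVLT
10: · MOVHI

VAL = 0x5d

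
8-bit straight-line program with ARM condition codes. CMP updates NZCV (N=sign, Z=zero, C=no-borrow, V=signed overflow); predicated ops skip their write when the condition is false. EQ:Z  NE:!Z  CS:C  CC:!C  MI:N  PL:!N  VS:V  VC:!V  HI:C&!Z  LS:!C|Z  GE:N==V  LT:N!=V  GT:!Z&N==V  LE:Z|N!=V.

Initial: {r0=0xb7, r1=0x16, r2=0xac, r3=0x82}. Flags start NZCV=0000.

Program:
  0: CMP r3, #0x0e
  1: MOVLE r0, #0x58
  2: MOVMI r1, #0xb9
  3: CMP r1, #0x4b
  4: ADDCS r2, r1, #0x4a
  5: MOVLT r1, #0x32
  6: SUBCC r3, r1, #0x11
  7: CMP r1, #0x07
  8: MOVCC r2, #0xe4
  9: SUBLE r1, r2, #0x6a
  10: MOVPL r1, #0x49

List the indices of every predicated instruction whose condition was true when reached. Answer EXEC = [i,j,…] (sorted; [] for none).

EXEC = [1,5,6,10]

[0] flags=0011 → (cmp)
[1] flags=0011 LE?T → r0=0x58
[2] flags=0011 MI?F → skip
[3] flags=1000 → (cmp)
[4] flags=1000 CS?F → skip
[5] flags=1000 LT?T → r1=0x32
[6] flags=1000 CC?T → r3=0x21
[7] flags=0010 → (cmp)
[8] flags=0010 CC?F → skip
[9] flags=0010 LE?F → skip
[10] flags=0010 PL?T → r1=0x49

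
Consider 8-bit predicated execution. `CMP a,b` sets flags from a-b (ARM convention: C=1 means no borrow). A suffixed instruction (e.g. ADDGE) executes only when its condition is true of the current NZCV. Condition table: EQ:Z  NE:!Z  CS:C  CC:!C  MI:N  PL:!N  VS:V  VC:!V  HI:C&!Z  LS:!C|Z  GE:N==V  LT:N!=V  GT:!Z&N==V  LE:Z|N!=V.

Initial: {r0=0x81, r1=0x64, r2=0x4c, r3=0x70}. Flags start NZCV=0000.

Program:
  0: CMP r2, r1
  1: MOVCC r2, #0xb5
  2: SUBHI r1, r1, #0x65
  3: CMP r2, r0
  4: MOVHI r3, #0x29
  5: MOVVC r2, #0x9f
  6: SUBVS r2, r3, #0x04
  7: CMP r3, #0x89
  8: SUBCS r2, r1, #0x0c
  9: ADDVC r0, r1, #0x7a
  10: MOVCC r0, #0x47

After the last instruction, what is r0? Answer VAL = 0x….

VAL = 0x47

[0] flags=1000 → (cmp)
[1] flags=1000 CC?T → r2=0xb5
[2] flags=1000 HI?F → skip
[3] flags=0010 → (cmp)
[4] flags=0010 HI?T → r3=0x29
[5] flags=0010 VC?T → r2=0x9f
[6] flags=0010 VS?F → skip
[7] flags=1001 → (cmp)
[8] flags=1001 CS?F → skip
[9] flags=1001 VC?F → skip
[10] flags=1001 CC?T → r0=0x47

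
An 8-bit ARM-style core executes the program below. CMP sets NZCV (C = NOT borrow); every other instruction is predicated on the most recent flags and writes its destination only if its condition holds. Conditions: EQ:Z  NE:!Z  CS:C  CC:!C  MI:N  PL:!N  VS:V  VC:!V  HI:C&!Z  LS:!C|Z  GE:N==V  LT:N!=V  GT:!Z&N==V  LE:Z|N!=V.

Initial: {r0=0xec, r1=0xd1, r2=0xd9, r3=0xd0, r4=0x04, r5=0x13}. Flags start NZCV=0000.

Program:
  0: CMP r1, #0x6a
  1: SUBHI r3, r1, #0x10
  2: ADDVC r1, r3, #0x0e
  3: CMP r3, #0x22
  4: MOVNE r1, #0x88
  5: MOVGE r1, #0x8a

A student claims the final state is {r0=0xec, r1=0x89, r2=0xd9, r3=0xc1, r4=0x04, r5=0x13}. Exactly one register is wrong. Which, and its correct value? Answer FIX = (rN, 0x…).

[0] flags=0011 → (cmp)
[1] flags=0011 HI?T → r3=0xc1
[2] flags=0011 VC?F → skip
[3] flags=1010 → (cmp)
[4] flags=1010 NE?T → r1=0x88
[5] flags=1010 GE?F → skip

FIX = (r1, 0x88)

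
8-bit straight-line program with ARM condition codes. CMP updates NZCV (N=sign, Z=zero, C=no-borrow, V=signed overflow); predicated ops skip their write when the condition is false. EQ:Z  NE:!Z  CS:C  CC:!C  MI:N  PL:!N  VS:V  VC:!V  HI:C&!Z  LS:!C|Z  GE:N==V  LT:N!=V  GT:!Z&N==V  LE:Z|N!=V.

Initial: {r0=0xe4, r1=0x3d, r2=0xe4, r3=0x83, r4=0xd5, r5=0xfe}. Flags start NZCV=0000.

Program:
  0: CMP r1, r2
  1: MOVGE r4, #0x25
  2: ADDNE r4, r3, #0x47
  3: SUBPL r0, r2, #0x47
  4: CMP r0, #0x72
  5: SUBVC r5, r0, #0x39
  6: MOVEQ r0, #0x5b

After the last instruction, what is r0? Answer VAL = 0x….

0: ✓ CMP  NZCV=0000
1: ✓ MOVGE  r4←0x25
2: ✓ ADDNE  r4←0xca
3: ✓ SUBPL  r0←0x9d
4: ✓ CMP  NZCV=0011
5: · SUBVC
6: · MOVEQ

VAL = 0x9d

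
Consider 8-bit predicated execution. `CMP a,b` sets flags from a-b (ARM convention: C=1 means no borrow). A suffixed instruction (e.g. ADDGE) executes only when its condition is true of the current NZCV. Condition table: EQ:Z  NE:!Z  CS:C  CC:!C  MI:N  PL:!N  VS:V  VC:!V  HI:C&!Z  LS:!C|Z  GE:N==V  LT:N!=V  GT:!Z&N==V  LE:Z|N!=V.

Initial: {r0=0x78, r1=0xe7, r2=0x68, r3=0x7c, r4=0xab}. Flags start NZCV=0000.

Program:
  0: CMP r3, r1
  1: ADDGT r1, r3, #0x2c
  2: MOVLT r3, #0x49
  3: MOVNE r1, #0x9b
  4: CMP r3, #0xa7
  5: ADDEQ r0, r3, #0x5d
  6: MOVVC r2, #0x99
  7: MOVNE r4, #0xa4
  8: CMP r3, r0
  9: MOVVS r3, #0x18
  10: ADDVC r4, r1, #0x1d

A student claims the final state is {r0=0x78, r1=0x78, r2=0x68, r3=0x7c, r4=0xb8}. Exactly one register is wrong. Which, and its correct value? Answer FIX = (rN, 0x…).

FIX = (r1, 0x9b)

0: ✓ CMP  NZCV=1001
1: ✓ ADDGT  r1←0xa8
2: · MOVLT
3: ✓ MOVNE  r1←0x9b
4: ✓ CMP  NZCV=1001
5: · ADDEQ
6: · MOVVC
7: ✓ MOVNE  r4←0xa4
8: ✓ CMP  NZCV=0010
9: · MOVVS
10: ✓ ADDVC  r4←0xb8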